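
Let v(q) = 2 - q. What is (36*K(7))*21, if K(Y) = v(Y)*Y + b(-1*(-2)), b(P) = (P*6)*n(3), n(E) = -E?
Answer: -53676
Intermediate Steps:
b(P) = -18*P (b(P) = (P*6)*(-1*3) = (6*P)*(-3) = -18*P)
K(Y) = -36 + Y*(2 - Y) (K(Y) = (2 - Y)*Y - (-18)*(-2) = Y*(2 - Y) - 18*2 = Y*(2 - Y) - 36 = -36 + Y*(2 - Y))
(36*K(7))*21 = (36*(-36 - 1*7*(-2 + 7)))*21 = (36*(-36 - 1*7*5))*21 = (36*(-36 - 35))*21 = (36*(-71))*21 = -2556*21 = -53676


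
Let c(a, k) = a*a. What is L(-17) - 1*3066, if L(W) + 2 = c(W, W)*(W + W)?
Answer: -12894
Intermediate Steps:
c(a, k) = a²
L(W) = -2 + 2*W³ (L(W) = -2 + W²*(W + W) = -2 + W²*(2*W) = -2 + 2*W³)
L(-17) - 1*3066 = (-2 + 2*(-17)³) - 1*3066 = (-2 + 2*(-4913)) - 3066 = (-2 - 9826) - 3066 = -9828 - 3066 = -12894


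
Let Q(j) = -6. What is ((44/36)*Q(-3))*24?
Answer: -176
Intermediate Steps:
((44/36)*Q(-3))*24 = ((44/36)*(-6))*24 = ((44*(1/36))*(-6))*24 = ((11/9)*(-6))*24 = -22/3*24 = -176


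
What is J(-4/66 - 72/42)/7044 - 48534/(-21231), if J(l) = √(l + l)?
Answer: 16178/7077 + I*√47355/813582 ≈ 2.286 + 0.00026747*I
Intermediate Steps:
J(l) = √2*√l (J(l) = √(2*l) = √2*√l)
J(-4/66 - 72/42)/7044 - 48534/(-21231) = (√2*√(-4/66 - 72/42))/7044 - 48534/(-21231) = (√2*√(-4*1/66 - 72*1/42))*(1/7044) - 48534*(-1/21231) = (√2*√(-2/33 - 12/7))*(1/7044) + 16178/7077 = (√2*√(-410/231))*(1/7044) + 16178/7077 = (√2*(I*√94710/231))*(1/7044) + 16178/7077 = (2*I*√47355/231)*(1/7044) + 16178/7077 = I*√47355/813582 + 16178/7077 = 16178/7077 + I*√47355/813582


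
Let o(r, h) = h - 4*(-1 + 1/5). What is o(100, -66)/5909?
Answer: -314/29545 ≈ -0.010628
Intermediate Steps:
o(r, h) = 16/5 + h (o(r, h) = h - 4*(-1 + ⅕) = h - 4*(-4)/5 = h - 1*(-16/5) = h + 16/5 = 16/5 + h)
o(100, -66)/5909 = (16/5 - 66)/5909 = -314/5*1/5909 = -314/29545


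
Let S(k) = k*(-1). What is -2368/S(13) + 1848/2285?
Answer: 5434904/29705 ≈ 182.96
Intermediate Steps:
S(k) = -k
-2368/S(13) + 1848/2285 = -2368/((-1*13)) + 1848/2285 = -2368/(-13) + 1848*(1/2285) = -2368*(-1/13) + 1848/2285 = 2368/13 + 1848/2285 = 5434904/29705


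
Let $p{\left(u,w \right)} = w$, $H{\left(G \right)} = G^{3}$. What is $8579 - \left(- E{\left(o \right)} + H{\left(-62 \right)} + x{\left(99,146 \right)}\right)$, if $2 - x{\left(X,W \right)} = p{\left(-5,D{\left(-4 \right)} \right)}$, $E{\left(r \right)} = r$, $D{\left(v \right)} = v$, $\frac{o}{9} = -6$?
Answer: $246847$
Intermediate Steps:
$o = -54$ ($o = 9 \left(-6\right) = -54$)
$x{\left(X,W \right)} = 6$ ($x{\left(X,W \right)} = 2 - -4 = 2 + 4 = 6$)
$8579 - \left(- E{\left(o \right)} + H{\left(-62 \right)} + x{\left(99,146 \right)}\right) = 8579 - -238268 = 8579 + \left(\left(-54 + 238328\right) - 6\right) = 8579 + \left(238274 - 6\right) = 8579 + 238268 = 246847$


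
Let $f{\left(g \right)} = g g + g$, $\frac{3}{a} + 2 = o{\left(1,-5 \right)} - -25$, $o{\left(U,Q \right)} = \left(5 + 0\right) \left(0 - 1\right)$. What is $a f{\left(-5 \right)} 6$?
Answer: $20$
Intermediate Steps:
$o{\left(U,Q \right)} = -5$ ($o{\left(U,Q \right)} = 5 \left(-1\right) = -5$)
$a = \frac{1}{6}$ ($a = \frac{3}{-2 - -20} = \frac{3}{-2 + \left(-5 + 25\right)} = \frac{3}{-2 + 20} = \frac{3}{18} = 3 \cdot \frac{1}{18} = \frac{1}{6} \approx 0.16667$)
$f{\left(g \right)} = g + g^{2}$ ($f{\left(g \right)} = g^{2} + g = g + g^{2}$)
$a f{\left(-5 \right)} 6 = \frac{\left(-5\right) \left(1 - 5\right)}{6} \cdot 6 = \frac{\left(-5\right) \left(-4\right)}{6} \cdot 6 = \frac{1}{6} \cdot 20 \cdot 6 = \frac{10}{3} \cdot 6 = 20$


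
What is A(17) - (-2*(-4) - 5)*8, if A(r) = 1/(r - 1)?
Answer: -383/16 ≈ -23.938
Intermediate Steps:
A(r) = 1/(-1 + r)
A(17) - (-2*(-4) - 5)*8 = 1/(-1 + 17) - (-2*(-4) - 5)*8 = 1/16 - (8 - 5)*8 = 1/16 - 3*8 = 1/16 - 1*24 = 1/16 - 24 = -383/16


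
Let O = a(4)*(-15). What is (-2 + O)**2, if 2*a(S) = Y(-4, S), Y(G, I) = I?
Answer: 1024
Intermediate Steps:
a(S) = S/2
O = -30 (O = ((1/2)*4)*(-15) = 2*(-15) = -30)
(-2 + O)**2 = (-2 - 30)**2 = (-32)**2 = 1024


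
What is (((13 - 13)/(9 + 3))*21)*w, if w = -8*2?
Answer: 0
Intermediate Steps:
w = -16
(((13 - 13)/(9 + 3))*21)*w = (((13 - 13)/(9 + 3))*21)*(-16) = ((0/12)*21)*(-16) = ((0*(1/12))*21)*(-16) = (0*21)*(-16) = 0*(-16) = 0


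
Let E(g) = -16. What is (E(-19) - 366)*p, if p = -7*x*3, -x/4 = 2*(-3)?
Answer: 192528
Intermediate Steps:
x = 24 (x = -8*(-3) = -4*(-6) = 24)
p = -504 (p = -7*24*3 = -168*3 = -504)
(E(-19) - 366)*p = (-16 - 366)*(-504) = -382*(-504) = 192528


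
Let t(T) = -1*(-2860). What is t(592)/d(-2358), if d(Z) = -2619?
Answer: -2860/2619 ≈ -1.0920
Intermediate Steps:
t(T) = 2860
t(592)/d(-2358) = 2860/(-2619) = 2860*(-1/2619) = -2860/2619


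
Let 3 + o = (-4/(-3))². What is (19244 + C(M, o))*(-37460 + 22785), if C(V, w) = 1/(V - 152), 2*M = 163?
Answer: -39819174350/141 ≈ -2.8241e+8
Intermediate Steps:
M = 163/2 (M = (½)*163 = 163/2 ≈ 81.500)
o = -11/9 (o = -3 + (-4/(-3))² = -3 + (-4*(-⅓))² = -3 + (4/3)² = -3 + 16/9 = -11/9 ≈ -1.2222)
C(V, w) = 1/(-152 + V)
(19244 + C(M, o))*(-37460 + 22785) = (19244 + 1/(-152 + 163/2))*(-37460 + 22785) = (19244 + 1/(-141/2))*(-14675) = (19244 - 2/141)*(-14675) = (2713402/141)*(-14675) = -39819174350/141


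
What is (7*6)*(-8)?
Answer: -336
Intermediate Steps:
(7*6)*(-8) = 42*(-8) = -336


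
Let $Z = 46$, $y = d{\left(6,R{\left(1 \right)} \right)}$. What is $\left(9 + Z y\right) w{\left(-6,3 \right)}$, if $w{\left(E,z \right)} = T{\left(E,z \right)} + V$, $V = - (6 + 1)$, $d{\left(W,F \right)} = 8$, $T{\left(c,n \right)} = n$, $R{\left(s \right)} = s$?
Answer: $-1508$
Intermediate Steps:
$V = -7$ ($V = \left(-1\right) 7 = -7$)
$y = 8$
$w{\left(E,z \right)} = -7 + z$ ($w{\left(E,z \right)} = z - 7 = -7 + z$)
$\left(9 + Z y\right) w{\left(-6,3 \right)} = \left(9 + 46 \cdot 8\right) \left(-7 + 3\right) = \left(9 + 368\right) \left(-4\right) = 377 \left(-4\right) = -1508$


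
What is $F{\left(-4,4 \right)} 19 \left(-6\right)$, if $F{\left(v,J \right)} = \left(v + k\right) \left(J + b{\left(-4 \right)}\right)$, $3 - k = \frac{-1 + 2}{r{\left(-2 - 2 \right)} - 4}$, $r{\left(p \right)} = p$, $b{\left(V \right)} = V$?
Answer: $0$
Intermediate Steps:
$k = \frac{25}{8}$ ($k = 3 - \frac{-1 + 2}{\left(-2 - 2\right) - 4} = 3 - 1 \frac{1}{-4 - 4} = 3 - 1 \frac{1}{-8} = 3 - 1 \left(- \frac{1}{8}\right) = 3 - - \frac{1}{8} = 3 + \frac{1}{8} = \frac{25}{8} \approx 3.125$)
$F{\left(v,J \right)} = \left(-4 + J\right) \left(\frac{25}{8} + v\right)$ ($F{\left(v,J \right)} = \left(v + \frac{25}{8}\right) \left(J - 4\right) = \left(\frac{25}{8} + v\right) \left(-4 + J\right) = \left(-4 + J\right) \left(\frac{25}{8} + v\right)$)
$F{\left(-4,4 \right)} 19 \left(-6\right) = \left(- \frac{25}{2} - -16 + \frac{25}{8} \cdot 4 + 4 \left(-4\right)\right) 19 \left(-6\right) = \left(- \frac{25}{2} + 16 + \frac{25}{2} - 16\right) 19 \left(-6\right) = 0 \cdot 19 \left(-6\right) = 0 \left(-6\right) = 0$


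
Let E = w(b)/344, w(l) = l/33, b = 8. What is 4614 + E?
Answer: 6547267/1419 ≈ 4614.0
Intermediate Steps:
w(l) = l/33 (w(l) = l*(1/33) = l/33)
E = 1/1419 (E = ((1/33)*8)/344 = (8/33)*(1/344) = 1/1419 ≈ 0.00070472)
4614 + E = 4614 + 1/1419 = 6547267/1419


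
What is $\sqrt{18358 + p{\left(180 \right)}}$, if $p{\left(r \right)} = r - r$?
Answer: $\sqrt{18358} \approx 135.49$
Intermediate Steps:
$p{\left(r \right)} = 0$
$\sqrt{18358 + p{\left(180 \right)}} = \sqrt{18358 + 0} = \sqrt{18358}$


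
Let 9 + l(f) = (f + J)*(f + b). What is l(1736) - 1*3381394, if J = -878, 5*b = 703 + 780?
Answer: -8187161/5 ≈ -1.6374e+6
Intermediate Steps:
b = 1483/5 (b = (703 + 780)/5 = (1/5)*1483 = 1483/5 ≈ 296.60)
l(f) = -9 + (-878 + f)*(1483/5 + f) (l(f) = -9 + (f - 878)*(f + 1483/5) = -9 + (-878 + f)*(1483/5 + f))
l(1736) - 1*3381394 = (-1302119/5 + 1736**2 - 2907/5*1736) - 1*3381394 = (-1302119/5 + 3013696 - 5046552/5) - 3381394 = 8719809/5 - 3381394 = -8187161/5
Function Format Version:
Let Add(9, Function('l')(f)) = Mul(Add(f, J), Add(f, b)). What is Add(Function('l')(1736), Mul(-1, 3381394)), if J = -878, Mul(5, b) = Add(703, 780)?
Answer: Rational(-8187161, 5) ≈ -1.6374e+6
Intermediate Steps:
b = Rational(1483, 5) (b = Mul(Rational(1, 5), Add(703, 780)) = Mul(Rational(1, 5), 1483) = Rational(1483, 5) ≈ 296.60)
Function('l')(f) = Add(-9, Mul(Add(-878, f), Add(Rational(1483, 5), f))) (Function('l')(f) = Add(-9, Mul(Add(f, -878), Add(f, Rational(1483, 5)))) = Add(-9, Mul(Add(-878, f), Add(Rational(1483, 5), f))))
Add(Function('l')(1736), Mul(-1, 3381394)) = Add(Add(Rational(-1302119, 5), Pow(1736, 2), Mul(Rational(-2907, 5), 1736)), Mul(-1, 3381394)) = Add(Add(Rational(-1302119, 5), 3013696, Rational(-5046552, 5)), -3381394) = Add(Rational(8719809, 5), -3381394) = Rational(-8187161, 5)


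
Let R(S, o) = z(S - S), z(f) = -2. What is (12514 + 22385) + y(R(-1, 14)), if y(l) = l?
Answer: 34897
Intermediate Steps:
R(S, o) = -2
(12514 + 22385) + y(R(-1, 14)) = (12514 + 22385) - 2 = 34899 - 2 = 34897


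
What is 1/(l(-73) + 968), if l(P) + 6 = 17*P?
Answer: -1/279 ≈ -0.0035842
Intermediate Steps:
l(P) = -6 + 17*P
1/(l(-73) + 968) = 1/((-6 + 17*(-73)) + 968) = 1/((-6 - 1241) + 968) = 1/(-1247 + 968) = 1/(-279) = -1/279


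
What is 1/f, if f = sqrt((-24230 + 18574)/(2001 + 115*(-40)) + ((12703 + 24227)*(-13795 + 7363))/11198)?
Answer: -I*sqrt(1122829527642492494)/154321726588 ≈ -0.0068664*I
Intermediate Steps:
f = 2*I*sqrt(1122829527642492494)/14551801 (f = sqrt(-5656/(2001 - 4600) + (36930*(-6432))*(1/11198)) = sqrt(-5656/(-2599) - 237533760*1/11198) = sqrt(-5656*(-1/2599) - 118766880/5599) = sqrt(5656/2599 - 118766880/5599) = sqrt(-308643453176/14551801) = 2*I*sqrt(1122829527642492494)/14551801 ≈ 145.64*I)
1/f = 1/(2*I*sqrt(1122829527642492494)/14551801) = -I*sqrt(1122829527642492494)/154321726588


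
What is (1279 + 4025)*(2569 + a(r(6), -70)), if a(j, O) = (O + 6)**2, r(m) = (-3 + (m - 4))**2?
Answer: 35351160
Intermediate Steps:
r(m) = (-7 + m)**2 (r(m) = (-3 + (-4 + m))**2 = (-7 + m)**2)
a(j, O) = (6 + O)**2
(1279 + 4025)*(2569 + a(r(6), -70)) = (1279 + 4025)*(2569 + (6 - 70)**2) = 5304*(2569 + (-64)**2) = 5304*(2569 + 4096) = 5304*6665 = 35351160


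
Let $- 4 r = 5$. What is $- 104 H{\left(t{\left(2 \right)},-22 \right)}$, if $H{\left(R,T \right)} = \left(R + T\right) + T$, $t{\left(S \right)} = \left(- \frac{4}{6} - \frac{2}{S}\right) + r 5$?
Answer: $\frac{16198}{3} \approx 5399.3$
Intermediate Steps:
$r = - \frac{5}{4}$ ($r = \left(- \frac{1}{4}\right) 5 = - \frac{5}{4} \approx -1.25$)
$t{\left(S \right)} = - \frac{83}{12} - \frac{2}{S}$ ($t{\left(S \right)} = \left(- \frac{4}{6} - \frac{2}{S}\right) - \frac{25}{4} = \left(\left(-4\right) \frac{1}{6} - \frac{2}{S}\right) - \frac{25}{4} = \left(- \frac{2}{3} - \frac{2}{S}\right) - \frac{25}{4} = - \frac{83}{12} - \frac{2}{S}$)
$H{\left(R,T \right)} = R + 2 T$
$- 104 H{\left(t{\left(2 \right)},-22 \right)} = - 104 \left(\left(- \frac{83}{12} - \frac{2}{2}\right) + 2 \left(-22\right)\right) = - 104 \left(\left(- \frac{83}{12} - 1\right) - 44\right) = - 104 \left(- \frac{95}{12} - 44\right) = \left(-104\right) \left(- \frac{623}{12}\right) = \frac{16198}{3}$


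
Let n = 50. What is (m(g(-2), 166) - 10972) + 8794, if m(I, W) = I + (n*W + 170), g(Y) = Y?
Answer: 6290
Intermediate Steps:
m(I, W) = 170 + I + 50*W (m(I, W) = I + (50*W + 170) = I + (170 + 50*W) = 170 + I + 50*W)
(m(g(-2), 166) - 10972) + 8794 = ((170 - 2 + 50*166) - 10972) + 8794 = ((170 - 2 + 8300) - 10972) + 8794 = (8468 - 10972) + 8794 = -2504 + 8794 = 6290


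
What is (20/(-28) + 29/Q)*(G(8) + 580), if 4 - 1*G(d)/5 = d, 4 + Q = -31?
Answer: -864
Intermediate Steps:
Q = -35 (Q = -4 - 31 = -35)
G(d) = 20 - 5*d
(20/(-28) + 29/Q)*(G(8) + 580) = (20/(-28) + 29/(-35))*((20 - 5*8) + 580) = (20*(-1/28) + 29*(-1/35))*((20 - 40) + 580) = (-5/7 - 29/35)*(-20 + 580) = -54/35*560 = -864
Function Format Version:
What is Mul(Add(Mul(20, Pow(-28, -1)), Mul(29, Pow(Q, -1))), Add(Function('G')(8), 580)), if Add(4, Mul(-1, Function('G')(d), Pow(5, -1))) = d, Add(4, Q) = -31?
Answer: -864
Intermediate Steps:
Q = -35 (Q = Add(-4, -31) = -35)
Function('G')(d) = Add(20, Mul(-5, d))
Mul(Add(Mul(20, Pow(-28, -1)), Mul(29, Pow(Q, -1))), Add(Function('G')(8), 580)) = Mul(Add(Mul(20, Pow(-28, -1)), Mul(29, Pow(-35, -1))), Add(Add(20, Mul(-5, 8)), 580)) = Mul(Add(Mul(20, Rational(-1, 28)), Mul(29, Rational(-1, 35))), Add(Add(20, -40), 580)) = Mul(Add(Rational(-5, 7), Rational(-29, 35)), Add(-20, 580)) = Mul(Rational(-54, 35), 560) = -864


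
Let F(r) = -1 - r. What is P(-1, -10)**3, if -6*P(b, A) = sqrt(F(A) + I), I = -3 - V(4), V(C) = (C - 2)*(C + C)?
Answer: 5*I*sqrt(10)/108 ≈ 0.1464*I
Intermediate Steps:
V(C) = 2*C*(-2 + C) (V(C) = (-2 + C)*(2*C) = 2*C*(-2 + C))
I = -19 (I = -3 - 2*4*(-2 + 4) = -3 - 2*4*2 = -3 - 1*16 = -3 - 16 = -19)
P(b, A) = -sqrt(-20 - A)/6 (P(b, A) = -sqrt((-1 - A) - 19)/6 = -sqrt(-20 - A)/6)
P(-1, -10)**3 = (-sqrt(-20 - 1*(-10))/6)**3 = (-sqrt(-20 + 10)/6)**3 = (-I*sqrt(10)/6)**3 = 5*I*sqrt(10)/108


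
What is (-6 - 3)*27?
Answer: -243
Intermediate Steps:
(-6 - 3)*27 = -9*27 = -243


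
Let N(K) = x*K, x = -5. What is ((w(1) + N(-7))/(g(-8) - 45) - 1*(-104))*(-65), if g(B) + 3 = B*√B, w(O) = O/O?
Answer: 65*(-416*√2 + 1239*I)/(4*(√2 - 3*I)) ≈ -6720.1 - 18.803*I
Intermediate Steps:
w(O) = 1
g(B) = -3 + B^(3/2) (g(B) = -3 + B*√B = -3 + B^(3/2))
N(K) = -5*K
((w(1) + N(-7))/(g(-8) - 45) - 1*(-104))*(-65) = ((1 - 5*(-7))/((-3 + (-8)^(3/2)) - 45) - 1*(-104))*(-65) = ((1 + 35)/((-3 - 16*I*√2) - 45) + 104)*(-65) = (36/(-48 - 16*I*√2) + 104)*(-65) = (104 + 36/(-48 - 16*I*√2))*(-65) = -6760 - 2340/(-48 - 16*I*√2)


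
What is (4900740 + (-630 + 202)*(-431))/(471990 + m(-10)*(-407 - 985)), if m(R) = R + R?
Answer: 2542604/249915 ≈ 10.174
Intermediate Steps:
m(R) = 2*R
(4900740 + (-630 + 202)*(-431))/(471990 + m(-10)*(-407 - 985)) = (4900740 + (-630 + 202)*(-431))/(471990 + (2*(-10))*(-407 - 985)) = (4900740 - 428*(-431))/(471990 - 20*(-1392)) = (4900740 + 184468)/(471990 + 27840) = 5085208/499830 = 5085208*(1/499830) = 2542604/249915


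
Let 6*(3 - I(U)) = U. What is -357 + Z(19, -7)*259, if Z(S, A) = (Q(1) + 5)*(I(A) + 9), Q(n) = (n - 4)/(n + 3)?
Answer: 339269/24 ≈ 14136.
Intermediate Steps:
I(U) = 3 - U/6
Q(n) = (-4 + n)/(3 + n)
Z(S, A) = 51 - 17*A/24 (Z(S, A) = ((-4 + 1)/(3 + 1) + 5)*((3 - A/6) + 9) = (-3/4 + 5)*(12 - A/6) = ((¼)*(-3) + 5)*(12 - A/6) = (-¾ + 5)*(12 - A/6) = 17*(12 - A/6)/4 = 51 - 17*A/24)
-357 + Z(19, -7)*259 = -357 + (51 - 17/24*(-7))*259 = -357 + (51 + 119/24)*259 = -357 + (1343/24)*259 = -357 + 347837/24 = 339269/24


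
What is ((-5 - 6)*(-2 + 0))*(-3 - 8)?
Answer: -242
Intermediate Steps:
((-5 - 6)*(-2 + 0))*(-3 - 8) = -11*(-2)*(-11) = 22*(-11) = -242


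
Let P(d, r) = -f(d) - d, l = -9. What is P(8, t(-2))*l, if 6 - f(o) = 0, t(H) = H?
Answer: 126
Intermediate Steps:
f(o) = 6 (f(o) = 6 - 1*0 = 6 + 0 = 6)
P(d, r) = -6 - d (P(d, r) = -1*6 - d = -6 - d)
P(8, t(-2))*l = (-6 - 1*8)*(-9) = (-6 - 8)*(-9) = -14*(-9) = 126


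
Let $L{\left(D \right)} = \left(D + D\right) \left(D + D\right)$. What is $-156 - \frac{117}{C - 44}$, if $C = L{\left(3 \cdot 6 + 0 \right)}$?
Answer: $- \frac{195429}{1252} \approx -156.09$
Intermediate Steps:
$L{\left(D \right)} = 4 D^{2}$ ($L{\left(D \right)} = 2 D 2 D = 4 D^{2}$)
$C = 1296$ ($C = 4 \left(3 \cdot 6 + 0\right)^{2} = 4 \left(18 + 0\right)^{2} = 4 \cdot 18^{2} = 4 \cdot 324 = 1296$)
$-156 - \frac{117}{C - 44} = -156 - \frac{117}{1296 - 44} = -156 - \frac{117}{1252} = - \frac{195429}{1252}$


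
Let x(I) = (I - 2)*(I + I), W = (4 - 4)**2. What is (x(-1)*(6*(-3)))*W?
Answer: 0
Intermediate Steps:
W = 0 (W = 0**2 = 0)
x(I) = 2*I*(-2 + I) (x(I) = (-2 + I)*(2*I) = 2*I*(-2 + I))
(x(-1)*(6*(-3)))*W = ((2*(-1)*(-2 - 1))*(6*(-3)))*0 = ((2*(-1)*(-3))*(-18))*0 = (6*(-18))*0 = -108*0 = 0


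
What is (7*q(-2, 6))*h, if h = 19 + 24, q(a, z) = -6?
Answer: -1806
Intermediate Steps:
h = 43
(7*q(-2, 6))*h = (7*(-6))*43 = -42*43 = -1806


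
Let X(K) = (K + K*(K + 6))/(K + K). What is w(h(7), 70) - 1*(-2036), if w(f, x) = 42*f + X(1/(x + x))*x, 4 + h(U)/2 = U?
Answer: 10133/4 ≈ 2533.3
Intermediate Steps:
h(U) = -8 + 2*U
X(K) = (K + K*(6 + K))/(2*K) (X(K) = (K + K*(6 + K))/((2*K)) = (K + K*(6 + K))*(1/(2*K)) = (K + K*(6 + K))/(2*K))
w(f, x) = 42*f + x*(7/2 + 1/(4*x)) (w(f, x) = 42*f + (7/2 + 1/(2*(x + x)))*x = 42*f + (7/2 + 1/(2*((2*x))))*x = 42*f + (7/2 + (1/(2*x))/2)*x = 42*f + (7/2 + 1/(4*x))*x = 42*f + x*(7/2 + 1/(4*x)))
w(h(7), 70) - 1*(-2036) = (¼ + 42*(-8 + 2*7) + (7/2)*70) - 1*(-2036) = (¼ + 42*(-8 + 14) + 245) + 2036 = (¼ + 42*6 + 245) + 2036 = (¼ + 252 + 245) + 2036 = 1989/4 + 2036 = 10133/4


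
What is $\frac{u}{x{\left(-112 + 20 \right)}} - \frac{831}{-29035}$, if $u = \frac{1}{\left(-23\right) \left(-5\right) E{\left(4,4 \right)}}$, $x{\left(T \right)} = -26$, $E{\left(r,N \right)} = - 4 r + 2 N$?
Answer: $\frac{3981311}{138903440} \approx 0.028662$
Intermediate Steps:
$u = - \frac{1}{920}$ ($u = \frac{1}{\left(-23\right) \left(-5\right) \left(\left(-4\right) 4 + 2 \cdot 4\right)} = \frac{1}{115 \left(-16 + 8\right)} = \frac{1}{115 \left(-8\right)} = \frac{1}{-920} = - \frac{1}{920} \approx -0.001087$)
$\frac{u}{x{\left(-112 + 20 \right)}} - \frac{831}{-29035} = - \frac{1}{920 \left(-26\right)} - \frac{831}{-29035} = \left(- \frac{1}{920}\right) \left(- \frac{1}{26}\right) - - \frac{831}{29035} = \frac{1}{23920} + \frac{831}{29035} = \frac{3981311}{138903440}$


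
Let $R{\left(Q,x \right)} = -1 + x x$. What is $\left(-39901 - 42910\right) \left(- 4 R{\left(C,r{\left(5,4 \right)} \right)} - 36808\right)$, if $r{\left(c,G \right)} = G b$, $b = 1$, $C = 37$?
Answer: $3053075948$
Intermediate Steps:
$r{\left(c,G \right)} = G$ ($r{\left(c,G \right)} = G 1 = G$)
$R{\left(Q,x \right)} = -1 + x^{2}$
$\left(-39901 - 42910\right) \left(- 4 R{\left(C,r{\left(5,4 \right)} \right)} - 36808\right) = \left(-39901 - 42910\right) \left(- 4 \left(-1 + 4^{2}\right) - 36808\right) = - 82811 \left(- 4 \left(-1 + 16\right) - 36808\right) = - 82811 \left(\left(-4\right) 15 - 36808\right) = - 82811 \left(-60 - 36808\right) = \left(-82811\right) \left(-36868\right) = 3053075948$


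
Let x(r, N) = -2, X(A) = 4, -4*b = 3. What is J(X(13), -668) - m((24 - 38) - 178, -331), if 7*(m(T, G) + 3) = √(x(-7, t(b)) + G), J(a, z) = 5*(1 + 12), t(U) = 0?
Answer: 68 - 3*I*√37/7 ≈ 68.0 - 2.6069*I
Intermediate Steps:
b = -¾ (b = -¼*3 = -¾ ≈ -0.75000)
J(a, z) = 65 (J(a, z) = 5*13 = 65)
m(T, G) = -3 + √(-2 + G)/7
J(X(13), -668) - m((24 - 38) - 178, -331) = 65 - (-3 + √(-2 - 331)/7) = 65 - (-3 + √(-333)/7) = 65 - (-3 + (3*I*√37)/7) = 65 - (-3 + 3*I*√37/7) = 65 + (3 - 3*I*√37/7) = 68 - 3*I*√37/7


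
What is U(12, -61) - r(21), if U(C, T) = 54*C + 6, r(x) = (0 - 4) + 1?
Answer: 657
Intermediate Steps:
r(x) = -3 (r(x) = -4 + 1 = -3)
U(C, T) = 6 + 54*C
U(12, -61) - r(21) = (6 + 54*12) - 1*(-3) = (6 + 648) + 3 = 654 + 3 = 657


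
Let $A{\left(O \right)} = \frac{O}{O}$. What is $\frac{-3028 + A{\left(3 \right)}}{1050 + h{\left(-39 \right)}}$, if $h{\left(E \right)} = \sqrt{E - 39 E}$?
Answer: $- \frac{529725}{183503} + \frac{1009 \sqrt{1482}}{367006} \approx -2.7809$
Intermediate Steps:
$A{\left(O \right)} = 1$
$h{\left(E \right)} = \sqrt{38} \sqrt{- E}$ ($h{\left(E \right)} = \sqrt{- 38 E} = \sqrt{38} \sqrt{- E}$)
$\frac{-3028 + A{\left(3 \right)}}{1050 + h{\left(-39 \right)}} = \frac{-3028 + 1}{1050 + \sqrt{38} \sqrt{\left(-1\right) \left(-39\right)}} = - \frac{3027}{1050 + \sqrt{38} \sqrt{39}} = - \frac{3027}{1050 + \sqrt{1482}}$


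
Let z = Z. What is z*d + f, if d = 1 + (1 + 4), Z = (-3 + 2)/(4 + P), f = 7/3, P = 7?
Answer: 59/33 ≈ 1.7879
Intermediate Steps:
f = 7/3 (f = 7*(⅓) = 7/3 ≈ 2.3333)
Z = -1/11 (Z = (-3 + 2)/(4 + 7) = -1/11 ≈ -0.090909)
z = -1/11 ≈ -0.090909
d = 6 (d = 1 + 5 = 6)
z*d + f = -1/11*6 + 7/3 = -6/11 + 7/3 = 59/33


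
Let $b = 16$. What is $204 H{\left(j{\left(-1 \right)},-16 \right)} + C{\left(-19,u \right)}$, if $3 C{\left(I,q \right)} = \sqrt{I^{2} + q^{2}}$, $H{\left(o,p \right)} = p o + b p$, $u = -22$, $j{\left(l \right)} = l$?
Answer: $-48960 + \frac{13 \sqrt{5}}{3} \approx -48950.0$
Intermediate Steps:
$H{\left(o,p \right)} = 16 p + o p$ ($H{\left(o,p \right)} = p o + 16 p = o p + 16 p = 16 p + o p$)
$C{\left(I,q \right)} = \frac{\sqrt{I^{2} + q^{2}}}{3}$
$204 H{\left(j{\left(-1 \right)},-16 \right)} + C{\left(-19,u \right)} = 204 \left(- 16 \left(16 - 1\right)\right) + \frac{\sqrt{\left(-19\right)^{2} + \left(-22\right)^{2}}}{3} = 204 \left(\left(-16\right) 15\right) + \frac{\sqrt{361 + 484}}{3} = 204 \left(-240\right) + \frac{\sqrt{845}}{3} = -48960 + \frac{13 \sqrt{5}}{3}$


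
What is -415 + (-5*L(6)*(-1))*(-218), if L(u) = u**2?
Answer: -39655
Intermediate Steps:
-415 + (-5*L(6)*(-1))*(-218) = -415 + (-5*6**2*(-1))*(-218) = -415 + (-5*36*(-1))*(-218) = -415 - 180*(-1)*(-218) = -415 + 180*(-218) = -415 - 39240 = -39655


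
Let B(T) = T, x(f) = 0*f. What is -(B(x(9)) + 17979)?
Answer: -17979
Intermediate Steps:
x(f) = 0
-(B(x(9)) + 17979) = -(0 + 17979) = -1*17979 = -17979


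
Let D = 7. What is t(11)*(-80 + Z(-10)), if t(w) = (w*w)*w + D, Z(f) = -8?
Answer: -117744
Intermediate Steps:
t(w) = 7 + w³ (t(w) = (w*w)*w + 7 = w²*w + 7 = w³ + 7 = 7 + w³)
t(11)*(-80 + Z(-10)) = (7 + 11³)*(-80 - 8) = (7 + 1331)*(-88) = 1338*(-88) = -117744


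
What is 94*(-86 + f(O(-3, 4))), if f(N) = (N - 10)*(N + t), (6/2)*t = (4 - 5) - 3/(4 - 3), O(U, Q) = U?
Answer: -8366/3 ≈ -2788.7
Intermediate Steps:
t = -4/3 (t = ((4 - 5) - 3/(4 - 3))/3 = (-1 - 3/1)/3 = (-1 + 1*(-3))/3 = (-1 - 3)/3 = (1/3)*(-4) = -4/3 ≈ -1.3333)
f(N) = (-10 + N)*(-4/3 + N) (f(N) = (N - 10)*(N - 4/3) = (-10 + N)*(-4/3 + N))
94*(-86 + f(O(-3, 4))) = 94*(-86 + (40/3 + (-3)**2 - 34/3*(-3))) = 94*(-86 + (40/3 + 9 + 34)) = 94*(-86 + 169/3) = 94*(-89/3) = -8366/3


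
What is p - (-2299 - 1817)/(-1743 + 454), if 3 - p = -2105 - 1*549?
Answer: 3420757/1289 ≈ 2653.8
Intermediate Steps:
p = 2657 (p = 3 - (-2105 - 1*549) = 3 - (-2105 - 549) = 3 - 1*(-2654) = 3 + 2654 = 2657)
p - (-2299 - 1817)/(-1743 + 454) = 2657 - (-2299 - 1817)/(-1743 + 454) = 2657 - (-4116)/(-1289) = 2657 - (-4116)*(-1)/1289 = 2657 - 1*4116/1289 = 2657 - 4116/1289 = 3420757/1289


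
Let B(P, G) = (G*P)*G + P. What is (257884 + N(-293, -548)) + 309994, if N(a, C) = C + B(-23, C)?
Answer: -6339685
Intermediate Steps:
B(P, G) = P + P*G² (B(P, G) = P*G² + P = P + P*G²)
N(a, C) = -23 + C - 23*C² (N(a, C) = C - 23*(1 + C²) = C + (-23 - 23*C²) = -23 + C - 23*C²)
(257884 + N(-293, -548)) + 309994 = (257884 + (-23 - 548 - 23*(-548)²)) + 309994 = (257884 + (-23 - 548 - 23*300304)) + 309994 = (257884 + (-23 - 548 - 6906992)) + 309994 = (257884 - 6907563) + 309994 = -6649679 + 309994 = -6339685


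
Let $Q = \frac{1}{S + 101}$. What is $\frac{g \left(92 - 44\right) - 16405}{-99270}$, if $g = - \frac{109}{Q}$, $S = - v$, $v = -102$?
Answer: $\frac{1078501}{99270} \approx 10.864$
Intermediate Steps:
$S = 102$ ($S = \left(-1\right) \left(-102\right) = 102$)
$Q = \frac{1}{203}$ ($Q = \frac{1}{102 + 101} = \frac{1}{203} \approx 0.0049261$)
$g = -22127$ ($g = - 109 \frac{1}{\frac{1}{203}} = \left(-109\right) 203 = -22127$)
$\frac{g \left(92 - 44\right) - 16405}{-99270} = \frac{- 22127 \left(92 - 44\right) - 16405}{-99270} = \left(\left(-22127\right) 48 - 16405\right) \left(- \frac{1}{99270}\right) = \left(-1062096 - 16405\right) \left(- \frac{1}{99270}\right) = \left(-1078501\right) \left(- \frac{1}{99270}\right) = \frac{1078501}{99270}$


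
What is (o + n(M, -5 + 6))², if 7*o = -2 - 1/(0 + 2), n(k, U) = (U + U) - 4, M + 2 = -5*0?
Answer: 1089/196 ≈ 5.5561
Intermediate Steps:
M = -2 (M = -2 - 5*0 = -2 + 0 = -2)
n(k, U) = -4 + 2*U (n(k, U) = 2*U - 4 = -4 + 2*U)
o = -5/14 (o = (-2 - 1/(0 + 2))/7 = (-2 - 1/2)/7 = (-2 + (½)*(-1))/7 = (-2 - ½)/7 = (⅐)*(-5/2) = -5/14 ≈ -0.35714)
(o + n(M, -5 + 6))² = (-5/14 + (-4 + 2*(-5 + 6)))² = (-5/14 + (-4 + 2*1))² = (-5/14 + (-4 + 2))² = (-5/14 - 2)² = (-33/14)² = 1089/196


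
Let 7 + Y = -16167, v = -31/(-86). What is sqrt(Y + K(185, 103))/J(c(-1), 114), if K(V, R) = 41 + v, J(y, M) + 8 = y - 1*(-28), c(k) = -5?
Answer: I*sqrt(119317002)/1290 ≈ 8.4676*I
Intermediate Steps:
J(y, M) = 20 + y (J(y, M) = -8 + (y - 1*(-28)) = -8 + (y + 28) = -8 + (28 + y) = 20 + y)
v = 31/86 (v = -31*(-1/86) = 31/86 ≈ 0.36047)
Y = -16174 (Y = -7 - 16167 = -16174)
K(V, R) = 3557/86 (K(V, R) = 41 + 31/86 = 3557/86)
sqrt(Y + K(185, 103))/J(c(-1), 114) = sqrt(-16174 + 3557/86)/(20 - 5) = sqrt(-1387407/86)/15 = (I*sqrt(119317002)/86)*(1/15) = I*sqrt(119317002)/1290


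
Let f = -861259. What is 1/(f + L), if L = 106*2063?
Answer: -1/642581 ≈ -1.5562e-6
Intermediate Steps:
L = 218678
1/(f + L) = 1/(-861259 + 218678) = 1/(-642581) = -1/642581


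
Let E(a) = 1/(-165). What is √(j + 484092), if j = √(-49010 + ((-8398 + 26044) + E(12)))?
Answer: √(13179404700 + 165*I*√853885065)/165 ≈ 695.77 + 0.12727*I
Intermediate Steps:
E(a) = -1/165
j = I*√853885065/165 (j = √(-49010 + ((-8398 + 26044) - 1/165)) = √(-49010 + (17646 - 1/165)) = √(-49010 + 2911589/165) = √(-5175061/165) = I*√853885065/165 ≈ 177.1*I)
√(j + 484092) = √(I*√853885065/165 + 484092) = √(484092 + I*√853885065/165)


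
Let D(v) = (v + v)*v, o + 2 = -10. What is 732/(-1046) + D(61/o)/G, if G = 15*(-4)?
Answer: -3527203/2259360 ≈ -1.5612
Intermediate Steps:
o = -12 (o = -2 - 10 = -12)
G = -60
D(v) = 2*v² (D(v) = (2*v)*v = 2*v²)
732/(-1046) + D(61/o)/G = 732/(-1046) + (2*(61/(-12))²)/(-60) = 732*(-1/1046) + (2*(61*(-1/12))²)*(-1/60) = -366/523 + (2*(-61/12)²)*(-1/60) = -366/523 + (2*(3721/144))*(-1/60) = -366/523 + (3721/72)*(-1/60) = -366/523 - 3721/4320 = -3527203/2259360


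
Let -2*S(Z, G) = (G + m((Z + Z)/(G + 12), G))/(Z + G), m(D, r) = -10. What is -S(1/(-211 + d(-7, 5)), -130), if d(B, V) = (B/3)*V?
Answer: 46760/86843 ≈ 0.53844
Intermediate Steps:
d(B, V) = B*V/3 (d(B, V) = (B*(⅓))*V = (B/3)*V = B*V/3)
S(Z, G) = -(-10 + G)/(2*(G + Z)) (S(Z, G) = -(G - 10)/(2*(Z + G)) = -(-10 + G)/(2*(G + Z)))
-S(1/(-211 + d(-7, 5)), -130) = -(5 - ½*(-130))/(-130 + 1/(-211 + (⅓)*(-7)*5)) = -(5 + 65)/(-130 + 1/(-211 - 35/3)) = -70/(-130 + 1/(-668/3)) = -70/(-130 - 3/668) = -70/(-86843/668) = -(-668)*70/86843 = -1*(-46760/86843) = 46760/86843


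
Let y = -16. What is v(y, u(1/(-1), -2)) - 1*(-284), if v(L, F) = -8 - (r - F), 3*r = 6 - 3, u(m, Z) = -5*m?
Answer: 280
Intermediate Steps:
r = 1 (r = (6 - 3)/3 = (⅓)*3 = 1)
v(L, F) = -9 + F (v(L, F) = -8 - (1 - F) = -8 + (-1 + F) = -9 + F)
v(y, u(1/(-1), -2)) - 1*(-284) = (-9 - 5/(-1)) - 1*(-284) = (-9 - 5*(-1)) + 284 = (-9 + 5) + 284 = -4 + 284 = 280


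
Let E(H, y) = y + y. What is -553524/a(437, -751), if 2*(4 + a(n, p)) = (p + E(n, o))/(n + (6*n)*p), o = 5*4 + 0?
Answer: 2179428791880/15748769 ≈ 1.3839e+5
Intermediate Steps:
o = 20 (o = 20 + 0 = 20)
E(H, y) = 2*y
a(n, p) = -4 + (40 + p)/(2*(n + 6*n*p)) (a(n, p) = -4 + ((p + 2*20)/(n + (6*n)*p))/2 = -4 + ((p + 40)/(n + 6*n*p))/2 = -4 + ((40 + p)/(n + 6*n*p))/2 = -4 + (40 + p)/(2*(n + 6*n*p)))
-553524/a(437, -751) = -553524*874*(1 + 6*(-751))/(40 - 751 - 8*437 - 48*437*(-751)) = -553524*874*(1 - 4506)/(40 - 751 - 3496 + 15752976) = -553524/((½)*(1/437)*15748769/(-4505)) = -553524/((½)*(1/437)*(-1/4505)*15748769) = -553524/(-15748769/3937370) = -553524*(-3937370/15748769) = 2179428791880/15748769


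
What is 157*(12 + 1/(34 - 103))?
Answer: 129839/69 ≈ 1881.7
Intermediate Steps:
157*(12 + 1/(34 - 103)) = 157*(12 + 1/(-69)) = 157*(12 - 1/69) = 157*(827/69) = 129839/69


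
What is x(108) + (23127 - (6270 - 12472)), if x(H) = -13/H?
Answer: 3167519/108 ≈ 29329.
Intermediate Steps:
x(108) + (23127 - (6270 - 12472)) = -13/108 + (23127 - (6270 - 12472)) = -13*1/108 + (23127 - 1*(-6202)) = -13/108 + (23127 + 6202) = -13/108 + 29329 = 3167519/108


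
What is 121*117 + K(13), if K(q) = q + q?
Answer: 14183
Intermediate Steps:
K(q) = 2*q
121*117 + K(13) = 121*117 + 2*13 = 14157 + 26 = 14183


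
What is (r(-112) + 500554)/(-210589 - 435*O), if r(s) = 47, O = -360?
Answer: -500601/53989 ≈ -9.2723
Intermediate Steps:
(r(-112) + 500554)/(-210589 - 435*O) = (47 + 500554)/(-210589 - 435*(-360)) = 500601/(-210589 + 156600) = 500601/(-53989) = 500601*(-1/53989) = -500601/53989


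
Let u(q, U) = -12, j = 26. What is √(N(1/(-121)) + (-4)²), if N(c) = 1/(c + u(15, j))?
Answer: √33603531/1453 ≈ 3.9896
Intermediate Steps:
N(c) = 1/(-12 + c) (N(c) = 1/(c - 12) = 1/(-12 + c))
√(N(1/(-121)) + (-4)²) = √(1/(-12 + 1/(-121)) + (-4)²) = √(1/(-12 - 1/121) + 16) = √(1/(-1453/121) + 16) = √(-121/1453 + 16) = √(23127/1453) = √33603531/1453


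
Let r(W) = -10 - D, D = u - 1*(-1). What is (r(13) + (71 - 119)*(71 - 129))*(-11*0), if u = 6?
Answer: 0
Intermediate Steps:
D = 7 (D = 6 - 1*(-1) = 6 + 1 = 7)
r(W) = -17 (r(W) = -10 - 1*7 = -10 - 7 = -17)
(r(13) + (71 - 119)*(71 - 129))*(-11*0) = (-17 + (71 - 119)*(71 - 129))*(-11*0) = (-17 - 48*(-58))*0 = (-17 + 2784)*0 = 2767*0 = 0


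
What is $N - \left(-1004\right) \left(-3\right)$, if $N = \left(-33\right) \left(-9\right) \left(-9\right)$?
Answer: $-5685$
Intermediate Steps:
$N = -2673$ ($N = 297 \left(-9\right) = -2673$)
$N - \left(-1004\right) \left(-3\right) = -2673 - \left(-1004\right) \left(-3\right) = -2673 - 3012 = -5685$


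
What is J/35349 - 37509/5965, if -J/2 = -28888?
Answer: -981271801/210856785 ≈ -4.6537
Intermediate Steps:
J = 57776 (J = -2*(-28888) = 57776)
J/35349 - 37509/5965 = 57776/35349 - 37509/5965 = -981271801/210856785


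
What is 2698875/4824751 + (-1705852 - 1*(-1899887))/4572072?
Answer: 13275621379285/22059108954072 ≈ 0.60182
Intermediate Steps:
2698875/4824751 + (-1705852 - 1*(-1899887))/4572072 = 2698875*(1/4824751) + (-1705852 + 1899887)*(1/4572072) = 2698875/4824751 + 194035*(1/4572072) = 2698875/4824751 + 194035/4572072 = 13275621379285/22059108954072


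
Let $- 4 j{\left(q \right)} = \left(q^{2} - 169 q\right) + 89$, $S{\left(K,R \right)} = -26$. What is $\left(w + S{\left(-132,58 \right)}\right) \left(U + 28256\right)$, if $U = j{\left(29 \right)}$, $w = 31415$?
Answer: $\frac{3672356055}{4} \approx 9.1809 \cdot 10^{8}$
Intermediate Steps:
$j{\left(q \right)} = - \frac{89}{4} - \frac{q^{2}}{4} + \frac{169 q}{4}$ ($j{\left(q \right)} = - \frac{\left(q^{2} - 169 q\right) + 89}{4} = - \frac{89 + q^{2} - 169 q}{4} = - \frac{89}{4} - \frac{q^{2}}{4} + \frac{169 q}{4}$)
$U = \frac{3971}{4}$ ($U = - \frac{89}{4} - \frac{29^{2}}{4} + \frac{169}{4} \cdot 29 = - \frac{89}{4} - \frac{841}{4} + \frac{4901}{4} = \frac{3971}{4} \approx 992.75$)
$\left(w + S{\left(-132,58 \right)}\right) \left(U + 28256\right) = \left(31415 - 26\right) \left(\frac{3971}{4} + 28256\right) = 31389 \cdot \frac{116995}{4} = \frac{3672356055}{4}$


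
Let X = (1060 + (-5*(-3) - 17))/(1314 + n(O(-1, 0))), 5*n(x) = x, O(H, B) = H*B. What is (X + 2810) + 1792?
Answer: 3024043/657 ≈ 4602.8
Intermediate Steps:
O(H, B) = B*H
n(x) = x/5
X = 529/657 (X = (1060 + (-5*(-3) - 17))/(1314 + (0*(-1))/5) = (1060 + (15 - 17))/(1314 + (1/5)*0) = (1060 - 2)/(1314 + 0) = 1058/1314 = 1058*(1/1314) = 529/657 ≈ 0.80517)
(X + 2810) + 1792 = (529/657 + 2810) + 1792 = 1846699/657 + 1792 = 3024043/657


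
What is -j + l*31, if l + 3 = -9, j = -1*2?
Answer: -370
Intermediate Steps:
j = -2
l = -12 (l = -3 - 9 = -12)
-j + l*31 = -1*(-2) - 12*31 = 2 - 372 = -370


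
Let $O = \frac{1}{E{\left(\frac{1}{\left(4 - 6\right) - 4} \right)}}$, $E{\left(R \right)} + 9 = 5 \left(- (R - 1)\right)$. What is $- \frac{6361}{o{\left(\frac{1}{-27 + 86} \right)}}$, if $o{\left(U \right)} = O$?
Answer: $\frac{120859}{6} \approx 20143.0$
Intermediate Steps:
$E{\left(R \right)} = -4 - 5 R$ ($E{\left(R \right)} = -9 + 5 \left(- (R - 1)\right) = -9 + 5 \left(- (-1 + R)\right) = -9 + 5 \left(1 - R\right) = -9 - \left(-5 + 5 R\right) = -4 - 5 R$)
$O = - \frac{6}{19}$ ($O = \frac{1}{-4 - \frac{5}{\left(4 - 6\right) - 4}} = \frac{1}{-4 - \frac{5}{-2 - 4}} = \frac{1}{-4 - \frac{5}{-6}} = \frac{1}{-4 - - \frac{5}{6}} = \frac{1}{-4 + \frac{5}{6}} = \frac{1}{- \frac{19}{6}} = - \frac{6}{19} \approx -0.31579$)
$o{\left(U \right)} = - \frac{6}{19}$
$- \frac{6361}{o{\left(\frac{1}{-27 + 86} \right)}} = - \frac{6361}{- \frac{6}{19}} = \left(-6361\right) \left(- \frac{19}{6}\right) = \frac{120859}{6}$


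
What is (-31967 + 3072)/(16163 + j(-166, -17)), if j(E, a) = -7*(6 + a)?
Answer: -5779/3248 ≈ -1.7792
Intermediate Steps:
j(E, a) = -42 - 7*a
(-31967 + 3072)/(16163 + j(-166, -17)) = (-31967 + 3072)/(16163 + (-42 - 7*(-17))) = -28895/(16163 + (-42 + 119)) = -28895/(16163 + 77) = -28895/16240 = -28895*1/16240 = -5779/3248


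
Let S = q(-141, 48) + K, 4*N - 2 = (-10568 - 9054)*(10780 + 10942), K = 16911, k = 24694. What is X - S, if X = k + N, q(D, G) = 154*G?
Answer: -213113759/2 ≈ -1.0656e+8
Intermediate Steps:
N = -213114541/2 (N = ½ + ((-10568 - 9054)*(10780 + 10942))/4 = ½ + (-19622*21722)/4 = ½ + (¼)*(-426229084) = ½ - 106557271 = -213114541/2 ≈ -1.0656e+8)
S = 24303 (S = 154*48 + 16911 = 7392 + 16911 = 24303)
X = -213065153/2 (X = 24694 - 213114541/2 = -213065153/2 ≈ -1.0653e+8)
X - S = -213065153/2 - 1*24303 = -213065153/2 - 24303 = -213113759/2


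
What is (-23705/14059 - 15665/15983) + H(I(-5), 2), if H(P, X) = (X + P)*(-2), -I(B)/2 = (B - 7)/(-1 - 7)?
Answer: -149701256/224704997 ≈ -0.66621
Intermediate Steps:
I(B) = -7/4 + B/4 (I(B) = -2*(B - 7)/(-1 - 7) = -2*(-7 + B)/(-8) = -2*(-7 + B)*(-1)/8 = -2*(7/8 - B/8) = -7/4 + B/4)
H(P, X) = -2*P - 2*X (H(P, X) = (P + X)*(-2) = -2*P - 2*X)
(-23705/14059 - 15665/15983) + H(I(-5), 2) = (-23705/14059 - 15665/15983) + (-2*(-7/4 + (¼)*(-5)) - 2*2) = (-23705*1/14059 - 15665*1/15983) + (-2*(-7/4 - 5/4) - 4) = (-23705/14059 - 15665/15983) + (-2*(-3) - 4) = -599111250/224704997 + (6 - 4) = -599111250/224704997 + 2 = -149701256/224704997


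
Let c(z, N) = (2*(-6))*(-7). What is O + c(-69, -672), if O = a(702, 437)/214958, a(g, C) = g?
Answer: 9028587/107479 ≈ 84.003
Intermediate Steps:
c(z, N) = 84 (c(z, N) = -12*(-7) = 84)
O = 351/107479 (O = 702/214958 = 702*(1/214958) = 351/107479 ≈ 0.0032658)
O + c(-69, -672) = 351/107479 + 84 = 9028587/107479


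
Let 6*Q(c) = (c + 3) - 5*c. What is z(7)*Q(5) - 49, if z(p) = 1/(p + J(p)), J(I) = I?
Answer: -4133/84 ≈ -49.202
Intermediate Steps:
z(p) = 1/(2*p) (z(p) = 1/(p + p) = 1/(2*p))
Q(c) = ½ - 2*c/3 (Q(c) = ((c + 3) - 5*c)/6 = ((3 + c) - 5*c)/6 = (3 - 4*c)/6 = ½ - 2*c/3)
z(7)*Q(5) - 49 = ((½)/7)*(½ - ⅔*5) - 49 = ((½)*(⅐))*(½ - 10/3) - 49 = (1/14)*(-17/6) - 49 = -17/84 - 49 = -4133/84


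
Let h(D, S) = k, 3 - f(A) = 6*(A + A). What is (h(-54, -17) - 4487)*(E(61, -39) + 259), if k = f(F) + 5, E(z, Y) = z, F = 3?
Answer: -1444800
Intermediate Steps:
f(A) = 3 - 12*A (f(A) = 3 - 6*(A + A) = 3 - 6*2*A = 3 - 12*A)
k = -28 (k = (3 - 12*3) + 5 = (3 - 36) + 5 = -33 + 5 = -28)
h(D, S) = -28
(h(-54, -17) - 4487)*(E(61, -39) + 259) = (-28 - 4487)*(61 + 259) = -4515*320 = -1444800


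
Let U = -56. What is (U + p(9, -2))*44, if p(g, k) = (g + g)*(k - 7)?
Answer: -9592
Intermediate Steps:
p(g, k) = 2*g*(-7 + k) (p(g, k) = (2*g)*(-7 + k) = 2*g*(-7 + k))
(U + p(9, -2))*44 = (-56 + 2*9*(-7 - 2))*44 = (-56 + 2*9*(-9))*44 = (-56 - 162)*44 = -218*44 = -9592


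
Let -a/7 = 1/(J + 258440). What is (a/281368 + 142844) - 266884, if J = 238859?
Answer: -17356176064969287/139924025032 ≈ -1.2404e+5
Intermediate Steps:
a = -7/497299 (a = -7/(238859 + 258440) = -7/497299 ≈ -1.4076e-5)
(a/281368 + 142844) - 266884 = (-7/497299/281368 + 142844) - 266884 = (-7/497299*1/281368 + 142844) - 266884 = (-7/139924025032 + 142844) - 266884 = 19987307431671001/139924025032 - 266884 = -17356176064969287/139924025032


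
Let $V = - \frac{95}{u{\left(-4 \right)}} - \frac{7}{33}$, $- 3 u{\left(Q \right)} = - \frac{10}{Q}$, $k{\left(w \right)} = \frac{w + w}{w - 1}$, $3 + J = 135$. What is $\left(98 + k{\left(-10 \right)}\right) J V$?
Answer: $\frac{16491960}{11} \approx 1.4993 \cdot 10^{6}$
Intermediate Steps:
$J = 132$ ($J = -3 + 135 = 132$)
$k{\left(w \right)} = \frac{2 w}{-1 + w}$
$u{\left(Q \right)} = \frac{10}{3 Q}$ ($u{\left(Q \right)} = - \frac{\left(-10\right) \frac{1}{Q}}{3} = \frac{10}{3 Q}$)
$V = \frac{3755}{33}$ ($V = - \frac{95}{\frac{10}{3} \frac{1}{-4}} - \frac{7}{33} = - \frac{95}{\frac{10}{3} \left(- \frac{1}{4}\right)} - \frac{7}{33} = - \frac{95}{- \frac{5}{6}} - \frac{7}{33} = \left(-95\right) \left(- \frac{6}{5}\right) - \frac{7}{33} = 114 - \frac{7}{33} = \frac{3755}{33} \approx 113.79$)
$\left(98 + k{\left(-10 \right)}\right) J V = \left(98 + 2 \left(-10\right) \frac{1}{-1 - 10}\right) 132 \cdot \frac{3755}{33} = \left(98 + 2 \left(-10\right) \frac{1}{-11}\right) 132 \cdot \frac{3755}{33} = \left(98 + 2 \left(-10\right) \left(- \frac{1}{11}\right)\right) 132 \cdot \frac{3755}{33} = \left(98 + \frac{20}{11}\right) 132 \cdot \frac{3755}{33} = \frac{1098}{11} \cdot 132 \cdot \frac{3755}{33} = 13176 \cdot \frac{3755}{33} = \frac{16491960}{11}$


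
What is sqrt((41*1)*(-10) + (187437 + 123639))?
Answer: sqrt(310666) ≈ 557.37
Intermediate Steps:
sqrt((41*1)*(-10) + (187437 + 123639)) = sqrt(41*(-10) + 311076) = sqrt(-410 + 311076) = sqrt(310666)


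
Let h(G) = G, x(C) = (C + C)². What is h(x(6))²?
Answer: 20736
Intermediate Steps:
x(C) = 4*C² (x(C) = (2*C)² = 4*C²)
h(x(6))² = (4*6²)² = (4*36)² = 144² = 20736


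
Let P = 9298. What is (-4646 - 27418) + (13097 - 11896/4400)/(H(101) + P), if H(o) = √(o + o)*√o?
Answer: -762092866414113/23768910550 - 727388163*√2/47537821100 ≈ -32063.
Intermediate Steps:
H(o) = o*√2 (H(o) = √(2*o)*√o = (√2*√o)*√o = o*√2)
(-4646 - 27418) + (13097 - 11896/4400)/(H(101) + P) = (-4646 - 27418) + (13097 - 11896/4400)/(101*√2 + 9298) = -32064 + (13097 - 11896*1/4400)/(9298 + 101*√2) = -32064 + (13097 - 1487/550)/(9298 + 101*√2) = -32064 + 7201863/(550*(9298 + 101*√2))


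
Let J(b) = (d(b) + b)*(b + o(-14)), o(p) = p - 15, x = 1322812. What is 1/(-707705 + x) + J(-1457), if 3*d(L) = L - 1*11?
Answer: 5337132122681/1845321 ≈ 2.8923e+6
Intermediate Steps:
o(p) = -15 + p
d(L) = -11/3 + L/3 (d(L) = (L - 1*11)/3 = (L - 11)/3 = (-11 + L)/3 = -11/3 + L/3)
J(b) = (-29 + b)*(-11/3 + 4*b/3) (J(b) = ((-11/3 + b/3) + b)*(b + (-15 - 14)) = (-11/3 + 4*b/3)*(b - 29) = (-11/3 + 4*b/3)*(-29 + b) = (-29 + b)*(-11/3 + 4*b/3))
1/(-707705 + x) + J(-1457) = 1/(-707705 + 1322812) + (319/3 - 127/3*(-1457) + (4/3)*(-1457)**2) = 1/615107 + (319/3 + 185039/3 + (4/3)*2122849) = 1/615107 + (319/3 + 185039/3 + 8491396/3) = 1/615107 + 8676754/3 = 5337132122681/1845321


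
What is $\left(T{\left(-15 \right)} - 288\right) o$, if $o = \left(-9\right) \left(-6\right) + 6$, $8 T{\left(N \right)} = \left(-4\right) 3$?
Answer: $-17370$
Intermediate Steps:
$T{\left(N \right)} = - \frac{3}{2}$ ($T{\left(N \right)} = \frac{\left(-4\right) 3}{8} = \frac{1}{8} \left(-12\right) = - \frac{3}{2}$)
$o = 60$ ($o = 54 + 6 = 60$)
$\left(T{\left(-15 \right)} - 288\right) o = \left(- \frac{3}{2} - 288\right) 60 = \left(- \frac{579}{2}\right) 60 = -17370$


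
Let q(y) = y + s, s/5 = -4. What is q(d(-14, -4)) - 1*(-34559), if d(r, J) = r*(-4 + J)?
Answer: 34651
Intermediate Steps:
s = -20 (s = 5*(-4) = -20)
q(y) = -20 + y (q(y) = y - 20 = -20 + y)
q(d(-14, -4)) - 1*(-34559) = (-20 - 14*(-4 - 4)) - 1*(-34559) = (-20 - 14*(-8)) + 34559 = (-20 + 112) + 34559 = 92 + 34559 = 34651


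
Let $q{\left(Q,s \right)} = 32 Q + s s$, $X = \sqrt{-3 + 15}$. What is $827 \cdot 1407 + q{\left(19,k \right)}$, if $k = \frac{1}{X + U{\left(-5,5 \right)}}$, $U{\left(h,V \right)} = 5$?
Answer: $\frac{196749330}{169} - \frac{20 \sqrt{3}}{169} \approx 1.1642 \cdot 10^{6}$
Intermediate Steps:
$X = 2 \sqrt{3}$ ($X = \sqrt{12} = 2 \sqrt{3} \approx 3.4641$)
$k = \frac{1}{5 + 2 \sqrt{3}}$ ($k = \frac{1}{2 \sqrt{3} + 5} = \frac{1}{5 + 2 \sqrt{3}} \approx 0.11815$)
$q{\left(Q,s \right)} = s^{2} + 32 Q$ ($q{\left(Q,s \right)} = 32 Q + s^{2} = s^{2} + 32 Q$)
$827 \cdot 1407 + q{\left(19,k \right)} = 827 \cdot 1407 + \left(\left(\frac{5}{13} - \frac{2 \sqrt{3}}{13}\right)^{2} + 32 \cdot 19\right) = 1163589 + \left(\left(\frac{5}{13} - \frac{2 \sqrt{3}}{13}\right)^{2} + 608\right) = 1163589 + \left(608 + \left(\frac{5}{13} - \frac{2 \sqrt{3}}{13}\right)^{2}\right) = 1164197 + \left(\frac{5}{13} - \frac{2 \sqrt{3}}{13}\right)^{2}$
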